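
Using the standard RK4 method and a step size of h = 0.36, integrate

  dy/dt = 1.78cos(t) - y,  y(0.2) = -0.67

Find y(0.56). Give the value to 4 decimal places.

RK4: k1 = f(t_n, y_n); k2 = f(t_n + h/2, y_n + (h/2)·k1); k3 = f(t_n + h/2, y_n + (h/2)·k2); k4 = f(t_n + h, y_n + h·k3); y_{n+1} = y_n + (h/6)·(k1 + 2k2 + 2k3 + k4).
t=0.200000, y=-0.670000:
  k1 = f(0.200000, -0.670000) = 2.414519
  k2 = f(0.380000, -0.235387) = 1.888410
  k3 = f(0.380000, -0.330086) = 1.983109
  k4 = f(0.560000, 0.043919) = 1.464195
  y ← -0.670000 + (0.36/6)·(k1 + 2k2 + 2k3 + k4) = 0.027305
y(0.56) ≈ 0.0273

0.0273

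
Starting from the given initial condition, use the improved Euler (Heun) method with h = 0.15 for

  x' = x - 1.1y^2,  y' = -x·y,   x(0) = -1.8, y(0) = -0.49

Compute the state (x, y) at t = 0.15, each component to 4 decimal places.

Heun on (x,y): k1 = f(t_n, state_n); k2 = f(t_n + h, state_n + h·k1); state_{n+1} = state_n + (h/2)·(k1 + k2).
0.000000: (-1.800000, -0.490000)
  k1 = (-2.064110, -0.882000)
  predictor → (-2.109617, -0.622300)
  k2 = (-2.535600, -1.312814)
  → (-2.144978, -0.654611)
(x(0.15), y(0.15)) ≈ (-2.1450, -0.6546)

-2.1450, -0.6546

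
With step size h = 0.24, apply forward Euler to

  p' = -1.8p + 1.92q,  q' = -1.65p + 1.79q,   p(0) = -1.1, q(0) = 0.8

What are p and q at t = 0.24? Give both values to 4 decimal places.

Euler on (p,q): p_{n+1} = p_n + h·p', q_{n+1} = q_n + h·q'.
0.000000: (-1.100000, 0.800000); f=(3.516000, 3.247000) → (-0.256160, 1.579280)
(p(0.24), q(0.24)) ≈ (-0.2562, 1.5793)

-0.2562, 1.5793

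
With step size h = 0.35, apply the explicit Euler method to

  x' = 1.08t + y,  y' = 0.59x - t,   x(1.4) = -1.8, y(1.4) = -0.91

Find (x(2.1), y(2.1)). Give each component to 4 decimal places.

Euler on (x,y): x_{n+1} = x_n + h·x', y_{n+1} = y_n + h·y'.
1.400000: (-1.800000, -0.910000); f=(0.602000, -2.462000) → (-1.589300, -1.771700)
1.750000: (-1.589300, -1.771700); f=(0.118300, -2.687687) → (-1.547895, -2.712390)
(x(2.1), y(2.1)) ≈ (-1.5479, -2.7124)

-1.5479, -2.7124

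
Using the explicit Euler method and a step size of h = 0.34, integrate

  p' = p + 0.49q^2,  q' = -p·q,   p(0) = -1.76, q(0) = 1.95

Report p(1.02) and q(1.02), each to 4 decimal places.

3.1452, 6.1097

Euler on (p,q): p_{n+1} = p_n + h·p', q_{n+1} = q_n + h·q'.
0.000000: (-1.760000, 1.950000); f=(0.103225, 3.432000) → (-1.724904, 3.116880)
0.340000: (-1.724904, 3.116880); f=(3.035418, 5.376317) → (-0.692862, 4.944828)
0.680000: (-0.692862, 4.944828); f=(11.288287, 3.426081) → (3.145156, 6.109695)
(p(1.02), q(1.02)) ≈ (3.1452, 6.1097)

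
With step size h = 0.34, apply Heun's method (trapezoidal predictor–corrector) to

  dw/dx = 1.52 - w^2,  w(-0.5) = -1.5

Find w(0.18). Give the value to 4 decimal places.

Heun: k1 = f(x_n, w_n); k2 = f(x_n + h, w_n + h·k1); w_{n+1} = w_n + (h/2)·(k1 + k2).
x=-0.500000, w=-1.500000:
  k1 = f(-0.500000, -1.500000) = -0.730000
  k2 = f(-0.160000, -1.748200) = -1.536203
  w ← -1.500000 + (0.34/2)·(-0.730000 + (-1.536203)) = -1.885255
x=-0.160000, w=-1.885255:
  k1 = f(-0.160000, -1.885255) = -2.034185
  k2 = f(0.180000, -2.576877) = -5.120297
  w ← -1.885255 + (0.34/2)·(-2.034185 + (-5.120297)) = -3.101516
w(0.18) ≈ -3.1015

-3.1015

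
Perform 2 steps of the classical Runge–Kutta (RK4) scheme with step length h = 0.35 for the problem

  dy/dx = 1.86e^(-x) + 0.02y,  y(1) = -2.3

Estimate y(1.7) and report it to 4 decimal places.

-1.9853

RK4: k1 = f(x_n, y_n); k2 = f(x_n + h/2, y_n + (h/2)·k1); k3 = f(x_n + h/2, y_n + (h/2)·k2); k4 = f(x_n + h, y_n + h·k3); y_{n+1} = y_n + (h/6)·(k1 + 2k2 + 2k3 + k4).
x=1.000000, y=-2.300000:
  k1 = f(1.000000, -2.300000) = 0.638256
  k2 = f(1.175000, -2.188305) = 0.530637
  k3 = f(1.175000, -2.207138) = 0.530261
  k4 = f(1.350000, -2.114409) = 0.439899
  y ← -2.300000 + (0.35/6)·(k1 + 2k2 + 2k3 + k4) = -2.113336
x=1.350000, y=-2.113336:
  k1 = f(1.350000, -2.113336) = 0.439920
  k2 = f(1.525000, -2.036350) = 0.364048
  k3 = f(1.525000, -2.049628) = 0.363783
  k4 = f(1.700000, -1.986012) = 0.300071
  y ← -2.113336 + (0.35/6)·(k1 + 2k2 + 2k3 + k4) = -1.985257
y(1.7) ≈ -1.9853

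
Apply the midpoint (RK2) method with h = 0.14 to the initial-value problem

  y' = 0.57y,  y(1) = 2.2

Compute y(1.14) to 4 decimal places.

2.3826

Midpoint: k1 = f(t_n, y_n); k2 = f(t_n + h/2, y_n + (h/2)·k1); y_{n+1} = y_n + h·k2.
t=1.000000, y=2.200000:
  k1 = f(1.000000, 2.200000) = 1.254000
  k2 = f(1.070000, 2.287780) = 1.304035
  y ← 2.200000 + 0.14·1.304035 = 2.382565
y(1.14) ≈ 2.3826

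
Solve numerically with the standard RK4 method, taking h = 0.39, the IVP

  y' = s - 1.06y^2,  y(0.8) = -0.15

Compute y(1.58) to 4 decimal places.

RK4: k1 = f(s_n, y_n); k2 = f(s_n + h/2, y_n + (h/2)·k1); k3 = f(s_n + h/2, y_n + (h/2)·k2); k4 = f(s_n + h, y_n + h·k3); y_{n+1} = y_n + (h/6)·(k1 + 2k2 + 2k3 + k4).
s=0.800000, y=-0.150000:
  k1 = f(0.800000, -0.150000) = 0.776150
  k2 = f(0.995000, 0.001349) = 0.994998
  k3 = f(0.995000, 0.044025) = 0.992946
  k4 = f(1.190000, 0.237249) = 1.130336
  y ← -0.150000 + (0.39/6)·(k1 + 2k2 + 2k3 + k4) = 0.232354
s=1.190000, y=0.232354:
  k1 = f(1.190000, 0.232354) = 1.132772
  k2 = f(1.385000, 0.453245) = 1.167243
  k3 = f(1.385000, 0.459967) = 1.160736
  k4 = f(1.580000, 0.685041) = 1.082561
  y ← 0.232354 + (0.39/6)·(k1 + 2k2 + 2k3 + k4) = 0.678988
y(1.58) ≈ 0.6790

0.6790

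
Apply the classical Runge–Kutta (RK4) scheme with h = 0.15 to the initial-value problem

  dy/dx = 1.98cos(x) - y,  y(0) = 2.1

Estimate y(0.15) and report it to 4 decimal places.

2.0822

RK4: k1 = f(x_n, y_n); k2 = f(x_n + h/2, y_n + (h/2)·k1); k3 = f(x_n + h/2, y_n + (h/2)·k2); k4 = f(x_n + h, y_n + h·k3); y_{n+1} = y_n + (h/6)·(k1 + 2k2 + 2k3 + k4).
x=0.000000, y=2.100000:
  k1 = f(0.000000, 2.100000) = -0.120000
  k2 = f(0.075000, 2.091000) = -0.116566
  k3 = f(0.075000, 2.091258) = -0.116824
  k4 = f(0.150000, 2.082476) = -0.124710
  y ← 2.100000 + (0.15/6)·(k1 + 2k2 + 2k3 + k4) = 2.082213
y(0.15) ≈ 2.0822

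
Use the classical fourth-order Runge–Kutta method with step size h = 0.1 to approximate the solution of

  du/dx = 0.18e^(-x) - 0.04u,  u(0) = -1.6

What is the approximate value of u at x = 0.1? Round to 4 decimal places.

-1.5765

RK4: k1 = f(x_n, u_n); k2 = f(x_n + h/2, u_n + (h/2)·k1); k3 = f(x_n + h/2, u_n + (h/2)·k2); k4 = f(x_n + h, u_n + h·k3); u_{n+1} = u_n + (h/6)·(k1 + 2k2 + 2k3 + k4).
x=0.000000, u=-1.600000:
  k1 = f(0.000000, -1.600000) = 0.244000
  k2 = f(0.050000, -1.587800) = 0.234733
  k3 = f(0.050000, -1.588263) = 0.234752
  k4 = f(0.100000, -1.576525) = 0.225932
  u ← -1.600000 + (0.1/6)·(k1 + 2k2 + 2k3 + k4) = -1.576518
u(0.1) ≈ -1.5765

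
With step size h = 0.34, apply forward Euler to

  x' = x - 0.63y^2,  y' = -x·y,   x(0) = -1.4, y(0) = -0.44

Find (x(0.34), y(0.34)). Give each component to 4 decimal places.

Euler on (x,y): x_{n+1} = x_n + h·x', y_{n+1} = y_n + h·y'.
0.000000: (-1.400000, -0.440000); f=(-1.521968, -0.616000) → (-1.917469, -0.649440)
(x(0.34), y(0.34)) ≈ (-1.9175, -0.6494)

-1.9175, -0.6494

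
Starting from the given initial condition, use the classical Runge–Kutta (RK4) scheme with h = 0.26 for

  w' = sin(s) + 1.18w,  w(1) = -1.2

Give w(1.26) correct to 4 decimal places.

-1.3573

RK4: k1 = f(s_n, w_n); k2 = f(s_n + h/2, w_n + (h/2)·k1); k3 = f(s_n + h/2, w_n + (h/2)·k2); k4 = f(s_n + h, w_n + h·k3); w_{n+1} = w_n + (h/6)·(k1 + 2k2 + 2k3 + k4).
s=1.000000, w=-1.200000:
  k1 = f(1.000000, -1.200000) = -0.574529
  k2 = f(1.130000, -1.274689) = -0.599721
  k3 = f(1.130000, -1.277964) = -0.603585
  k4 = f(1.260000, -1.356932) = -0.649090
  w ← -1.200000 + (0.26/6)·(k1 + 2k2 + 2k3 + k4) = -1.357310
w(1.26) ≈ -1.3573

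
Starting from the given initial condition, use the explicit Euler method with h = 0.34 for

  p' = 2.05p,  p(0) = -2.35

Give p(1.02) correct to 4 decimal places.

-11.4845

Euler: p_{n+1} = p_n + h·f(x_n, p_n).
x=0.000000, p=-2.350000: f=-4.817500 → p ← -2.350000 + 0.34·(-4.817500) = -3.987950
x=0.340000, p=-3.987950: f=-8.175297 → p ← -3.987950 + 0.34·(-8.175297) = -6.767551
x=0.680000, p=-6.767551: f=-13.873480 → p ← -6.767551 + 0.34·(-13.873480) = -11.484534
p(1.02) ≈ -11.4845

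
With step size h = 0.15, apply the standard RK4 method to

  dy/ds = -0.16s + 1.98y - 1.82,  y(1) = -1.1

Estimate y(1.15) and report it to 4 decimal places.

RK4: k1 = f(s_n, y_n); k2 = f(s_n + h/2, y_n + (h/2)·k1); k3 = f(s_n + h/2, y_n + (h/2)·k2); k4 = f(s_n + h, y_n + h·k3); y_{n+1} = y_n + (h/6)·(k1 + 2k2 + 2k3 + k4).
s=1.000000, y=-1.100000:
  k1 = f(1.000000, -1.100000) = -4.158000
  k2 = f(1.075000, -1.411850) = -4.787463
  k3 = f(1.075000, -1.459060) = -4.880938
  k4 = f(1.150000, -1.832141) = -5.631639
  y ← -1.100000 + (0.15/6)·(k1 + 2k2 + 2k3 + k4) = -1.828161
y(1.15) ≈ -1.8282

-1.8282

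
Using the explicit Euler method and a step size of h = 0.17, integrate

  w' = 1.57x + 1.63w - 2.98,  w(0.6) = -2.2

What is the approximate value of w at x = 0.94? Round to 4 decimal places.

Euler: w_{n+1} = w_n + h·f(x_n, w_n).
x=0.600000, w=-2.200000: f=-5.624000 → w ← -2.200000 + 0.17·(-5.624000) = -3.156080
x=0.770000, w=-3.156080: f=-6.915510 → w ← -3.156080 + 0.17·(-6.915510) = -4.331717
w(0.94) ≈ -4.3317

-4.3317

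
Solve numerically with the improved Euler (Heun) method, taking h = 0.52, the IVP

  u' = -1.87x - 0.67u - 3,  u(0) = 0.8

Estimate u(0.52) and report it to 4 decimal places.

-0.9712

Heun: k1 = f(x_n, u_n); k2 = f(x_n + h, u_n + h·k1); u_{n+1} = u_n + (h/2)·(k1 + k2).
x=0.000000, u=0.800000:
  k1 = f(0.000000, 0.800000) = -3.536000
  k2 = f(0.520000, -1.038720) = -3.276458
  u ← 0.800000 + (0.52/2)·(-3.536000 + (-3.276458)) = -0.971239
u(0.52) ≈ -0.9712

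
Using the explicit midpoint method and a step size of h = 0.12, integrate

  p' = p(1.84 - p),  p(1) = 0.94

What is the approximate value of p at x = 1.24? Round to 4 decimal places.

1.1390

Midpoint: k1 = f(x_n, p_n); k2 = f(x_n + h/2, p_n + (h/2)·k1); p_{n+1} = p_n + h·k2.
x=1.000000, p=0.940000:
  k1 = f(1.000000, 0.940000) = 0.846000
  k2 = f(1.060000, 0.990760) = 0.841393
  p ← 0.940000 + 0.12·0.841393 = 1.040967
x=1.120000, p=1.040967:
  k1 = f(1.120000, 1.040967) = 0.831767
  k2 = f(1.180000, 1.090873) = 0.817202
  p ← 1.040967 + 0.12·0.817202 = 1.139031
p(1.24) ≈ 1.1390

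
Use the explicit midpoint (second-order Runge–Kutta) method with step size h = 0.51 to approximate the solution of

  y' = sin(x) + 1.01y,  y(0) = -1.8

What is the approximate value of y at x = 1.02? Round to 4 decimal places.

Midpoint: k1 = f(x_n, y_n); k2 = f(x_n + h/2, y_n + (h/2)·k1); y_{n+1} = y_n + h·k2.
x=0.000000, y=-1.800000:
  k1 = f(0.000000, -1.800000) = -1.818000
  k2 = f(0.255000, -2.263590) = -2.033980
  y ← -1.800000 + 0.51·(-2.033980) = -2.837330
x=0.510000, y=-2.837330:
  k1 = f(0.510000, -2.837330) = -2.377526
  k2 = f(0.765000, -3.443599) = -2.785498
  y ← -2.837330 + 0.51·(-2.785498) = -4.257934
y(1.02) ≈ -4.2579

-4.2579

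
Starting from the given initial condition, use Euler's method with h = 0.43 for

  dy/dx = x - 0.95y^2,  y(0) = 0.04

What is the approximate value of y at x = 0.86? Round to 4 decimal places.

Euler: y_{n+1} = y_n + h·f(x_n, y_n).
x=0.000000, y=0.040000: f=-0.001520 → y ← 0.040000 + 0.43·(-0.001520) = 0.039346
x=0.430000, y=0.039346: f=0.428529 → y ← 0.039346 + 0.43·0.428529 = 0.223614
y(0.86) ≈ 0.2236

0.2236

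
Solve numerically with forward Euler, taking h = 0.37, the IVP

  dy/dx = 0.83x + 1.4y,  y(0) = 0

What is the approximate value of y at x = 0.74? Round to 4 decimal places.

0.1136

Euler: y_{n+1} = y_n + h·f(x_n, y_n).
x=0.000000, y=0.000000: f=0.000000 → y ← 0.000000 + 0.37·0.000000 = 0.000000
x=0.370000, y=0.000000: f=0.307100 → y ← 0.000000 + 0.37·0.307100 = 0.113627
y(0.74) ≈ 0.1136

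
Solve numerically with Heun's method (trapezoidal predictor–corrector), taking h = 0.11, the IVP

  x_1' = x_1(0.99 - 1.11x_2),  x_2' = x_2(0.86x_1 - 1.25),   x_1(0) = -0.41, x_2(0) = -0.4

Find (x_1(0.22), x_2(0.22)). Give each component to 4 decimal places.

Heun on (x_1,x_2): k1 = f(s_n, state_n); k2 = f(s_n + h, state_n + h·k1); state_{n+1} = state_n + (h/2)·(k1 + k2).
0.000000: (-0.410000, -0.400000)
  k1 = (-0.587940, 0.641040)
  predictor → (-0.474673, -0.329486)
  k2 = (-0.643529, 0.546359)
  → (-0.477731, -0.334693)
0.110000: (-0.477731, -0.334693)
  k1 = (-0.650435, 0.555874)
  predictor → (-0.549279, -0.273547)
  k2 = (-0.710567, 0.471152)
  → (-0.552586, -0.278207)
(x_1(0.22), x_2(0.22)) ≈ (-0.5526, -0.2782)

-0.5526, -0.2782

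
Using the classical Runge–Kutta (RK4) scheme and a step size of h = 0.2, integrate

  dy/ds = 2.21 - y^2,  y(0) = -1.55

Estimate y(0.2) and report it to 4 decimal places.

-1.6035

RK4: k1 = f(s_n, y_n); k2 = f(s_n + h/2, y_n + (h/2)·k1); k3 = f(s_n + h/2, y_n + (h/2)·k2); k4 = f(s_n + h, y_n + h·k3); y_{n+1} = y_n + (h/6)·(k1 + 2k2 + 2k3 + k4).
s=0.000000, y=-1.550000:
  k1 = f(0.000000, -1.550000) = -0.192500
  k2 = f(0.100000, -1.569250) = -0.252546
  k3 = f(0.100000, -1.575255) = -0.271427
  k4 = f(0.200000, -1.604285) = -0.363732
  y ← -1.550000 + (0.2/6)·(k1 + 2k2 + 2k3 + k4) = -1.603473
y(0.2) ≈ -1.6035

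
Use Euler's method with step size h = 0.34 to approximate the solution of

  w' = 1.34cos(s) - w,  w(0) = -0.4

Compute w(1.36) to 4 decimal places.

Euler: w_{n+1} = w_n + h·f(s_n, w_n).
s=0.000000, w=-0.400000: f=1.740000 → w ← -0.400000 + 0.34·1.740000 = 0.191600
s=0.340000, w=0.191600: f=1.071691 → w ← 0.191600 + 0.34·1.071691 = 0.555975
s=0.680000, w=0.555975: f=0.485972 → w ← 0.555975 + 0.34·0.485972 = 0.721206
s=1.020000, w=0.721206: f=-0.019895 → w ← 0.721206 + 0.34·(-0.019895) = 0.714441
w(1.36) ≈ 0.7144

0.7144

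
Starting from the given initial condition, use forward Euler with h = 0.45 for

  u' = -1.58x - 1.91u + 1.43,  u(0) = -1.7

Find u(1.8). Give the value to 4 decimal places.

Euler: u_{n+1} = u_n + h·f(x_n, u_n).
x=0.000000, u=-1.700000: f=4.677000 → u ← -1.700000 + 0.45·4.677000 = 0.404650
x=0.450000, u=0.404650: f=-0.053881 → u ← 0.404650 + 0.45·(-0.053881) = 0.380403
x=0.900000, u=0.380403: f=-0.718570 → u ← 0.380403 + 0.45·(-0.718570) = 0.057047
x=1.350000, u=0.057047: f=-0.811959 → u ← 0.057047 + 0.45·(-0.811959) = -0.308335
u(1.8) ≈ -0.3083

-0.3083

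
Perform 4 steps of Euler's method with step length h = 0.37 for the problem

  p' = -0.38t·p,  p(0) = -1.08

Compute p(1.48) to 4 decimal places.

-0.7741

Euler: p_{n+1} = p_n + h·f(t_n, p_n).
t=0.000000, p=-1.080000: f=0.000000 → p ← -1.080000 + 0.37·0.000000 = -1.080000
t=0.370000, p=-1.080000: f=0.151848 → p ← -1.080000 + 0.37·0.151848 = -1.023816
t=0.740000, p=-1.023816: f=0.287897 → p ← -1.023816 + 0.37·0.287897 = -0.917294
t=1.110000, p=-0.917294: f=0.386915 → p ← -0.917294 + 0.37·0.386915 = -0.774136
p(1.48) ≈ -0.7741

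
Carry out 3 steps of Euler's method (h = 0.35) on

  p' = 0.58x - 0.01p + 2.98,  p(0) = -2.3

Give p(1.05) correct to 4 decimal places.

1.0550

Euler: p_{n+1} = p_n + h·f(x_n, p_n).
x=0.000000, p=-2.300000: f=3.003000 → p ← -2.300000 + 0.35·3.003000 = -1.248950
x=0.350000, p=-1.248950: f=3.195489 → p ← -1.248950 + 0.35·3.195489 = -0.130529
x=0.700000, p=-0.130529: f=3.387305 → p ← -0.130529 + 0.35·3.387305 = 1.055028
p(1.05) ≈ 1.0550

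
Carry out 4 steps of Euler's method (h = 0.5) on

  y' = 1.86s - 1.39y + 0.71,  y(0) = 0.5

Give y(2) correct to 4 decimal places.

2.2326

Euler: y_{n+1} = y_n + h·f(s_n, y_n).
s=0.000000, y=0.500000: f=0.015000 → y ← 0.500000 + 0.5·0.015000 = 0.507500
s=0.500000, y=0.507500: f=0.934575 → y ← 0.507500 + 0.5·0.934575 = 0.974788
s=1.000000, y=0.974788: f=1.215045 → y ← 0.974788 + 0.5·1.215045 = 1.582310
s=1.500000, y=1.582310: f=1.300589 → y ← 1.582310 + 0.5·1.300589 = 2.232605
y(2) ≈ 2.2326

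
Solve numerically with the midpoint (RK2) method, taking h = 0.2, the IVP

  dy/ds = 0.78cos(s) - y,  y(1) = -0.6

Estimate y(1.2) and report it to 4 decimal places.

Midpoint: k1 = f(s_n, y_n); k2 = f(s_n + h/2, y_n + (h/2)·k1); y_{n+1} = y_n + h·k2.
s=1.000000, y=-0.600000:
  k1 = f(1.000000, -0.600000) = 1.021436
  k2 = f(1.100000, -0.497856) = 0.851661
  y ← -0.600000 + 0.2·0.851661 = -0.429668
y(1.2) ≈ -0.4297

-0.4297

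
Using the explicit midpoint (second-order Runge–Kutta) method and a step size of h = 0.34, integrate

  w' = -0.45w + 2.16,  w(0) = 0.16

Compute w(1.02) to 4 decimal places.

1.8620

Midpoint: k1 = f(s_n, w_n); k2 = f(s_n + h/2, w_n + (h/2)·k1); w_{n+1} = w_n + h·k2.
s=0.000000, w=0.160000:
  k1 = f(0.000000, 0.160000) = 2.088000
  k2 = f(0.170000, 0.514960) = 1.928268
  w ← 0.160000 + 0.34·1.928268 = 0.815611
s=0.340000, w=0.815611:
  k1 = f(0.340000, 0.815611) = 1.792975
  k2 = f(0.510000, 1.120417) = 1.655812
  w ← 0.815611 + 0.34·1.655812 = 1.378587
s=0.680000, w=1.378587:
  k1 = f(0.680000, 1.378587) = 1.539636
  k2 = f(0.850000, 1.640325) = 1.421854
  w ← 1.378587 + 0.34·1.421854 = 1.862018
w(1.02) ≈ 1.8620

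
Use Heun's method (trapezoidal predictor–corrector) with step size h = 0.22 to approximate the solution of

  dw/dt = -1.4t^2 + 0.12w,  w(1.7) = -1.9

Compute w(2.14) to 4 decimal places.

-4.3429

Heun: k1 = f(t_n, w_n); k2 = f(t_n + h, w_n + h·k1); w_{n+1} = w_n + (h/2)·(k1 + k2).
t=1.700000, w=-1.900000:
  k1 = f(1.700000, -1.900000) = -4.274000
  k2 = f(1.920000, -2.840280) = -5.501794
  w ← -1.900000 + (0.22/2)·(-4.274000 + (-5.501794)) = -2.975337
t=1.920000, w=-2.975337:
  k1 = f(1.920000, -2.975337) = -5.518000
  k2 = f(2.140000, -4.189297) = -6.914156
  w ← -2.975337 + (0.22/2)·(-5.518000 + (-6.914156)) = -4.342874
w(2.14) ≈ -4.3429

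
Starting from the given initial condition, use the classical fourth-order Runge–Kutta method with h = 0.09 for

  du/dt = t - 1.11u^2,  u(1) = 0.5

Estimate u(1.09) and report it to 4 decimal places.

RK4: k1 = f(t_n, u_n); k2 = f(t_n + h/2, u_n + (h/2)·k1); k3 = f(t_n + h/2, u_n + (h/2)·k2); k4 = f(t_n + h, u_n + h·k3); u_{n+1} = u_n + (h/6)·(k1 + 2k2 + 2k3 + k4).
t=1.000000, u=0.500000:
  k1 = f(1.000000, 0.500000) = 0.722500
  k2 = f(1.045000, 0.532512) = 0.730238
  k3 = f(1.045000, 0.532861) = 0.729826
  k4 = f(1.090000, 0.565684) = 0.734801
  u ← 0.500000 + (0.09/6)·(k1 + 2k2 + 2k3 + k4) = 0.565661
u(1.09) ≈ 0.5657

0.5657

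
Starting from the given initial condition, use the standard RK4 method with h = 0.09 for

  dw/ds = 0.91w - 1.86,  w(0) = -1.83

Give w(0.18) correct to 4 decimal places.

-2.5195

RK4: k1 = f(s_n, w_n); k2 = f(s_n + h/2, w_n + (h/2)·k1); k3 = f(s_n + h/2, w_n + (h/2)·k2); k4 = f(s_n + h, w_n + h·k3); w_{n+1} = w_n + (h/6)·(k1 + 2k2 + 2k3 + k4).
s=0.000000, w=-1.830000:
  k1 = f(0.000000, -1.830000) = -3.525300
  k2 = f(0.045000, -1.988638) = -3.669661
  k3 = f(0.045000, -1.995135) = -3.675573
  k4 = f(0.090000, -2.160802) = -3.826329
  w ← -1.830000 + (0.09/6)·(k1 + 2k2 + 2k3 + k4) = -2.160631
s=0.090000, w=-2.160631:
  k1 = f(0.090000, -2.160631) = -3.826175
  k2 = f(0.135000, -2.332809) = -3.982856
  k3 = f(0.135000, -2.339860) = -3.989273
  k4 = f(0.180000, -2.519666) = -4.152896
  w ← -2.160631 + (0.09/6)·(k1 + 2k2 + 2k3 + k4) = -2.519481
w(0.18) ≈ -2.5195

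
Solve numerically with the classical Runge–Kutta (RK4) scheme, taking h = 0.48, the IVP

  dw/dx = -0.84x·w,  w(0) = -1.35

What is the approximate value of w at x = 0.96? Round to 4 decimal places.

-0.9167

RK4: k1 = f(x_n, w_n); k2 = f(x_n + h/2, w_n + (h/2)·k1); k3 = f(x_n + h/2, w_n + (h/2)·k2); k4 = f(x_n + h, w_n + h·k3); w_{n+1} = w_n + (h/6)·(k1 + 2k2 + 2k3 + k4).
x=0.000000, w=-1.350000:
  k1 = f(0.000000, -1.350000) = 0.000000
  k2 = f(0.240000, -1.350000) = 0.272160
  k3 = f(0.240000, -1.284682) = 0.258992
  k4 = f(0.480000, -1.225684) = 0.494196
  w ← -1.350000 + (0.48/6)·(k1 + 2k2 + 2k3 + k4) = -1.225480
x=0.480000, w=-1.225480:
  k1 = f(0.480000, -1.225480) = 0.494114
  k2 = f(0.720000, -1.106893) = 0.669449
  k3 = f(0.720000, -1.064812) = 0.643999
  k4 = f(0.960000, -0.916361) = 0.738953
  w ← -1.225480 + (0.48/6)·(k1 + 2k2 + 2k3 + k4) = -0.916683
w(0.96) ≈ -0.9167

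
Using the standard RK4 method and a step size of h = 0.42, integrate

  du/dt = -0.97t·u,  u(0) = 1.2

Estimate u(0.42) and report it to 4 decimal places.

1.1016

RK4: k1 = f(t_n, u_n); k2 = f(t_n + h/2, u_n + (h/2)·k1); k3 = f(t_n + h/2, u_n + (h/2)·k2); k4 = f(t_n + h, u_n + h·k3); u_{n+1} = u_n + (h/6)·(k1 + 2k2 + 2k3 + k4).
t=0.000000, u=1.200000:
  k1 = f(0.000000, 1.200000) = 0.000000
  k2 = f(0.210000, 1.200000) = -0.244440
  k3 = f(0.210000, 1.148668) = -0.233984
  k4 = f(0.420000, 1.101727) = -0.448844
  u ← 1.200000 + (0.42/6)·(k1 + 2k2 + 2k3 + k4) = 1.101602
u(0.42) ≈ 1.1016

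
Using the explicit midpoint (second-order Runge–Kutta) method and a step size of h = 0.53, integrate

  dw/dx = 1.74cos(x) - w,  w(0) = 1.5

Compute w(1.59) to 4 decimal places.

Midpoint: k1 = f(x_n, w_n); k2 = f(x_n + h/2, w_n + (h/2)·k1); w_{n+1} = w_n + h·k2.
x=0.000000, w=1.500000:
  k1 = f(0.000000, 1.500000) = 0.240000
  k2 = f(0.265000, 1.563600) = 0.115661
  w ← 1.500000 + 0.53·0.115661 = 1.561300
x=0.530000, w=1.561300:
  k1 = f(0.530000, 1.561300) = -0.060016
  k2 = f(0.795000, 1.545396) = -0.326901
  w ← 1.561300 + 0.53·(-0.326901) = 1.388043
x=1.060000, w=1.388043:
  k1 = f(1.060000, 1.388043) = -0.537406
  k2 = f(1.325000, 1.245631) = -0.822238
  w ← 1.388043 + 0.53·(-0.822238) = 0.952257
w(1.59) ≈ 0.9523

0.9523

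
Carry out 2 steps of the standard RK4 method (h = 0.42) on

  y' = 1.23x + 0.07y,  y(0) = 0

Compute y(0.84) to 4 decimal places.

RK4: k1 = f(x_n, y_n); k2 = f(x_n + h/2, y_n + (h/2)·k1); k3 = f(x_n + h/2, y_n + (h/2)·k2); k4 = f(x_n + h, y_n + h·k3); y_{n+1} = y_n + (h/6)·(k1 + 2k2 + 2k3 + k4).
x=0.000000, y=0.000000:
  k1 = f(0.000000, 0.000000) = 0.000000
  k2 = f(0.210000, 0.000000) = 0.258300
  k3 = f(0.210000, 0.054243) = 0.262097
  k4 = f(0.420000, 0.110081) = 0.524306
  y ← 0.000000 + (0.42/6)·(k1 + 2k2 + 2k3 + k4) = 0.109557
x=0.420000, y=0.109557:
  k1 = f(0.420000, 0.109557) = 0.524269
  k2 = f(0.630000, 0.219653) = 0.790276
  k3 = f(0.630000, 0.275515) = 0.794186
  k4 = f(0.840000, 0.443115) = 1.064218
  y ← 0.109557 + (0.42/6)·(k1 + 2k2 + 2k3 + k4) = 0.442576
y(0.84) ≈ 0.4426

0.4426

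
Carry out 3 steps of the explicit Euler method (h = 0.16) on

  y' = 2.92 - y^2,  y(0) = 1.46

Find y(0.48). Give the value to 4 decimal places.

1.6820

Euler: y_{n+1} = y_n + h·f(t_n, y_n).
t=0.000000, y=1.460000: f=0.788400 → y ← 1.460000 + 0.16·0.788400 = 1.586144
t=0.160000, y=1.586144: f=0.404147 → y ← 1.586144 + 0.16·0.404147 = 1.650808
t=0.320000, y=1.650808: f=0.194834 → y ← 1.650808 + 0.16·0.194834 = 1.681981
y(0.48) ≈ 1.6820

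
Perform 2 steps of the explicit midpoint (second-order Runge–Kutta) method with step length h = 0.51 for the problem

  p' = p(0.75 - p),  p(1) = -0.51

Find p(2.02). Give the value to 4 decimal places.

Midpoint: k1 = f(s_n, p_n); k2 = f(s_n + h/2, p_n + (h/2)·k1); p_{n+1} = p_n + h·k2.
s=1.000000, p=-0.510000:
  k1 = f(1.000000, -0.510000) = -0.642600
  k2 = f(1.255000, -0.673863) = -0.959489
  p ← -0.510000 + 0.51·(-0.959489) = -0.999339
s=1.510000, p=-0.999339:
  k1 = f(1.510000, -0.999339) = -1.748183
  k2 = f(1.765000, -1.445126) = -3.172233
  p ← -0.999339 + 0.51·(-3.172233) = -2.617178
p(2.02) ≈ -2.6172

-2.6172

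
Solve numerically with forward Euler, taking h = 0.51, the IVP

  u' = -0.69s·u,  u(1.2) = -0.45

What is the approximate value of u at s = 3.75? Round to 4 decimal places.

Euler: u_{n+1} = u_n + h·f(s_n, u_n).
s=1.200000, u=-0.450000: f=0.372600 → u ← -0.450000 + 0.51·0.372600 = -0.259974
s=1.710000, u=-0.259974: f=0.306743 → u ← -0.259974 + 0.51·0.306743 = -0.103535
s=2.220000, u=-0.103535: f=0.158595 → u ← -0.103535 + 0.51·0.158595 = -0.022652
s=2.730000, u=-0.022652: f=0.042669 → u ← -0.022652 + 0.51·0.042669 = -0.000891
s=3.240000, u=-0.000891: f=0.001991 → u ← -0.000891 + 0.51·0.001991 = 0.000125
u(3.75) ≈ 0.0001

0.0001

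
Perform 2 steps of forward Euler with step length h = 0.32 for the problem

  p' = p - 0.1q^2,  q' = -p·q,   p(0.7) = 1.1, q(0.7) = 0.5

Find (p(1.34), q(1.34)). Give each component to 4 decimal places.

1.9027, 0.1743

Euler on (p,q): p_{n+1} = p_n + h·p', q_{n+1} = q_n + h·q'.
0.700000: (1.100000, 0.500000); f=(1.075000, -0.550000) → (1.444000, 0.324000)
1.020000: (1.444000, 0.324000); f=(1.433502, -0.467856) → (1.902721, 0.174286)
(p(1.34), q(1.34)) ≈ (1.9027, 0.1743)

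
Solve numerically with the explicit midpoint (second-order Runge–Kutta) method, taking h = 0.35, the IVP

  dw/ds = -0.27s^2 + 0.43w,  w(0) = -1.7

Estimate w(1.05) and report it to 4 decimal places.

-2.7771

Midpoint: k1 = f(s_n, w_n); k2 = f(s_n + h/2, w_n + (h/2)·k1); w_{n+1} = w_n + h·k2.
s=0.000000, w=-1.700000:
  k1 = f(0.000000, -1.700000) = -0.731000
  k2 = f(0.175000, -1.827925) = -0.794277
  w ← -1.700000 + 0.35·(-0.794277) = -1.977997
s=0.350000, w=-1.977997:
  k1 = f(0.350000, -1.977997) = -0.883614
  k2 = f(0.525000, -2.132629) = -0.991449
  w ← -1.977997 + 0.35·(-0.991449) = -2.325004
s=0.700000, w=-2.325004:
  k1 = f(0.700000, -2.325004) = -1.132052
  k2 = f(0.875000, -2.523113) = -1.291657
  w ← -2.325004 + 0.35·(-1.291657) = -2.777084
w(1.05) ≈ -2.7771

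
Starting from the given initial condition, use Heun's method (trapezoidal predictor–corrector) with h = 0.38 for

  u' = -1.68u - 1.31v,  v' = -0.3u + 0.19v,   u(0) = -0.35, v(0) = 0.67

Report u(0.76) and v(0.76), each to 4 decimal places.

Heun on (u,v): k1 = f(x_n, state_n); k2 = f(x_n + h, state_n + h·k1); state_{n+1} = state_n + (h/2)·(k1 + k2).
0.000000: (-0.350000, 0.670000)
  k1 = (-0.289700, 0.232300)
  predictor → (-0.460086, 0.758274)
  k2 = (-0.220394, 0.282098)
  → (-0.446918, 0.767736)
0.380000: (-0.446918, 0.767736)
  k1 = (-0.254911, 0.279945)
  predictor → (-0.543784, 0.874115)
  k2 = (-0.231533, 0.329217)
  → (-0.539342, 0.883476)
(u(0.76), v(0.76)) ≈ (-0.5393, 0.8835)

-0.5393, 0.8835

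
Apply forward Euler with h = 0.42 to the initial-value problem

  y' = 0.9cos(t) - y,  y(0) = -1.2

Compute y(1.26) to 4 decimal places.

Euler: y_{n+1} = y_n + h·f(t_n, y_n).
t=0.000000, y=-1.200000: f=2.100000 → y ← -1.200000 + 0.42·2.100000 = -0.318000
t=0.420000, y=-0.318000: f=1.139780 → y ← -0.318000 + 0.42·1.139780 = 0.160708
t=0.840000, y=0.160708: f=0.440009 → y ← 0.160708 + 0.42·0.440009 = 0.345511
y(1.26) ≈ 0.3455

0.3455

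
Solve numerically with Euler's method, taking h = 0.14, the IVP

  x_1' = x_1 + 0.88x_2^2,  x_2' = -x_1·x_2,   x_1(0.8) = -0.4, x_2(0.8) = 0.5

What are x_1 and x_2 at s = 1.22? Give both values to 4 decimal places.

-0.4749, 0.5947

Euler on (x_1,x_2): x_1_{n+1} = x_1_n + h·x_1', x_2_{n+1} = x_2_n + h·x_2'.
0.800000: (-0.400000, 0.500000); f=(-0.180000, 0.200000) → (-0.425200, 0.528000)
0.940000: (-0.425200, 0.528000); f=(-0.179870, 0.224506) → (-0.450382, 0.559431)
1.080000: (-0.450382, 0.559431); f=(-0.174975, 0.251957) → (-0.474878, 0.594705)
(x_1(1.22), x_2(1.22)) ≈ (-0.4749, 0.5947)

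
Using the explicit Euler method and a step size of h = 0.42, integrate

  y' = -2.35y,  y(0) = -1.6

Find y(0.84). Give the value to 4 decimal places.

Euler: y_{n+1} = y_n + h·f(s_n, y_n).
s=0.000000, y=-1.600000: f=3.760000 → y ← -1.600000 + 0.42·3.760000 = -0.020800
s=0.420000, y=-0.020800: f=0.048880 → y ← -0.020800 + 0.42·0.048880 = -0.000270
y(0.84) ≈ -0.0003

-0.0003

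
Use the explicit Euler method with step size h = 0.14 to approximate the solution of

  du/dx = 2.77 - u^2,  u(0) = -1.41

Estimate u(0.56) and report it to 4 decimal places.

-0.6844

Euler: u_{n+1} = u_n + h·f(x_n, u_n).
x=0.000000, u=-1.410000: f=0.781900 → u ← -1.410000 + 0.14·0.781900 = -1.300534
x=0.140000, u=-1.300534: f=1.078611 → u ← -1.300534 + 0.14·1.078611 = -1.149528
x=0.280000, u=-1.149528: f=1.448584 → u ← -1.149528 + 0.14·1.448584 = -0.946727
x=0.420000, u=-0.946727: f=1.873709 → u ← -0.946727 + 0.14·1.873709 = -0.684407
u(0.56) ≈ -0.6844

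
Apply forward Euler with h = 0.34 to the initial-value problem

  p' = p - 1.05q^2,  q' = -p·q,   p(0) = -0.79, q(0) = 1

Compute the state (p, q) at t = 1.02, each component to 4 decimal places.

Euler on (p,q): p_{n+1} = p_n + h·p', q_{n+1} = q_n + h·q'.
0.000000: (-0.790000, 1.000000); f=(-1.840000, 0.790000) → (-1.415600, 1.268600)
0.340000: (-1.415600, 1.268600); f=(-3.105413, 1.795830) → (-2.471441, 1.879182)
0.680000: (-2.471441, 1.879182); f=(-6.179333, 4.644287) → (-4.572414, 3.458240)
(p(1.02), q(1.02)) ≈ (-4.5724, 3.4582)

-4.5724, 3.4582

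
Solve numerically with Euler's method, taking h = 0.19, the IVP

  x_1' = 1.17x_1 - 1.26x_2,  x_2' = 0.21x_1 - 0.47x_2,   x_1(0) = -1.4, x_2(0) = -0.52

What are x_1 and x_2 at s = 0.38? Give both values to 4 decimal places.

Euler on (x_1,x_2): x_1_{n+1} = x_1_n + h·x_1', x_2_{n+1} = x_2_n + h·x_2'.
0.000000: (-1.400000, -0.520000); f=(-0.982800, -0.049600) → (-1.586732, -0.529424)
0.190000: (-1.586732, -0.529424); f=(-1.189402, -0.084384) → (-1.812718, -0.545457)
(x_1(0.38), x_2(0.38)) ≈ (-1.8127, -0.5455)

-1.8127, -0.5455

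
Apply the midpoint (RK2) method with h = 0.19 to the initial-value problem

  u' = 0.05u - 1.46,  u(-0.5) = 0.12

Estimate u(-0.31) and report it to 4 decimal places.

-0.1576

Midpoint: k1 = f(t_n, u_n); k2 = f(t_n + h/2, u_n + (h/2)·k1); u_{n+1} = u_n + h·k2.
t=-0.500000, u=0.120000:
  k1 = f(-0.500000, 0.120000) = -1.454000
  k2 = f(-0.405000, -0.018130) = -1.460906
  u ← 0.120000 + 0.19·(-1.460906) = -0.157572
u(-0.31) ≈ -0.1576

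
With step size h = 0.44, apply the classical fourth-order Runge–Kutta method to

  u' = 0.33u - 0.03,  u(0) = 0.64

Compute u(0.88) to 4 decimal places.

RK4: k1 = f(t_n, u_n); k2 = f(t_n + h/2, u_n + (h/2)·k1); k3 = f(t_n + h/2, u_n + (h/2)·k2); k4 = f(t_n + h, u_n + h·k3); u_{n+1} = u_n + (h/6)·(k1 + 2k2 + 2k3 + k4).
t=0.000000, u=0.640000:
  k1 = f(0.000000, 0.640000) = 0.181200
  k2 = f(0.220000, 0.679864) = 0.194355
  k3 = f(0.220000, 0.682758) = 0.195310
  k4 = f(0.440000, 0.725936) = 0.209559
  u ← 0.640000 + (0.44/6)·(k1 + 2k2 + 2k3 + k4) = 0.725807
t=0.440000, u=0.725807:
  k1 = f(0.440000, 0.725807) = 0.209516
  k2 = f(0.660000, 0.771900) = 0.224727
  k3 = f(0.660000, 0.775247) = 0.225831
  k4 = f(0.880000, 0.825172) = 0.242307
  u ← 0.725807 + (0.44/6)·(k1 + 2k2 + 2k3 + k4) = 0.825022
u(0.88) ≈ 0.8250

0.8250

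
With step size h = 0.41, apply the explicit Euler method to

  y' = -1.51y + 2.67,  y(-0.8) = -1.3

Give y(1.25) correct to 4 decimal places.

1.7436

Euler: y_{n+1} = y_n + h·f(x_n, y_n).
x=-0.800000, y=-1.300000: f=4.633000 → y ← -1.300000 + 0.41·4.633000 = 0.599530
x=-0.390000, y=0.599530: f=1.764710 → y ← 0.599530 + 0.41·1.764710 = 1.323061
x=0.020000, y=1.323061: f=0.672178 → y ← 1.323061 + 0.41·0.672178 = 1.598654
x=0.430000, y=1.598654: f=0.256033 → y ← 1.598654 + 0.41·0.256033 = 1.703627
x=0.840000, y=1.703627: f=0.097523 → y ← 1.703627 + 0.41·0.097523 = 1.743612
y(1.25) ≈ 1.7436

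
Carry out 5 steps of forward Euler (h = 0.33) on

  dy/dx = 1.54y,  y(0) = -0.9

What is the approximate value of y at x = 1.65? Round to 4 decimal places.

Euler: y_{n+1} = y_n + h·f(x_n, y_n).
x=0.000000, y=-0.900000: f=-1.386000 → y ← -0.900000 + 0.33·(-1.386000) = -1.357380
x=0.330000, y=-1.357380: f=-2.090365 → y ← -1.357380 + 0.33·(-2.090365) = -2.047201
x=0.660000, y=-2.047201: f=-3.152689 → y ← -2.047201 + 0.33·(-3.152689) = -3.087588
x=0.990000, y=-3.087588: f=-4.754885 → y ← -3.087588 + 0.33·(-4.754885) = -4.656700
x=1.320000, y=-4.656700: f=-7.171318 → y ← -4.656700 + 0.33·(-7.171318) = -7.023235
y(1.65) ≈ -7.0232

-7.0232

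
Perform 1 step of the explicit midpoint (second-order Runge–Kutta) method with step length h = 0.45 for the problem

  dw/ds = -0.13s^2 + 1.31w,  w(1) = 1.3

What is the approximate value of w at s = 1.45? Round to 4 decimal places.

2.1872

Midpoint: k1 = f(s_n, w_n); k2 = f(s_n + h/2, w_n + (h/2)·k1); w_{n+1} = w_n + h·k2.
s=1.000000, w=1.300000:
  k1 = f(1.000000, 1.300000) = 1.573000
  k2 = f(1.225000, 1.653925) = 1.971561
  w ← 1.300000 + 0.45·1.971561 = 2.187202
w(1.45) ≈ 2.1872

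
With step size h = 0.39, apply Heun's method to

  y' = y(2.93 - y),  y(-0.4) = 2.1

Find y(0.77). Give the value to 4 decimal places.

2.8271

Heun: k1 = f(s_n, y_n); k2 = f(s_n + h, y_n + h·k1); y_{n+1} = y_n + (h/2)·(k1 + k2).
s=-0.400000, y=2.100000:
  k1 = f(-0.400000, 2.100000) = 1.743000
  k2 = f(-0.010000, 2.779770) = 0.417605
  y ← 2.100000 + (0.39/2)·(1.743000 + 0.417605) = 2.521318
s=-0.010000, y=2.521318:
  k1 = f(-0.010000, 2.521318) = 1.030417
  k2 = f(0.380000, 2.923181) = 0.019934
  y ← 2.521318 + (0.39/2)·(1.030417 + 0.019934) = 2.726136
s=0.380000, y=2.726136:
  k1 = f(0.380000, 2.726136) = 0.555760
  k2 = f(0.770000, 2.942883) = -0.037913
  y ← 2.726136 + (0.39/2)·(0.555760 + (-0.037913)) = 2.827117
y(0.77) ≈ 2.8271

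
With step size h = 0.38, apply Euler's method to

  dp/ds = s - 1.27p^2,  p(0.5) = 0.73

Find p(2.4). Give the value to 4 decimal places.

Euler: p_{n+1} = p_n + h·f(s_n, p_n).
s=0.500000, p=0.730000: f=-0.176783 → p ← 0.730000 + 0.38·(-0.176783) = 0.662822
s=0.880000, p=0.662822: f=0.322046 → p ← 0.662822 + 0.38·0.322046 = 0.785200
s=1.260000, p=0.785200: f=0.476995 → p ← 0.785200 + 0.38·0.476995 = 0.966458
s=1.640000, p=0.966458: f=0.453767 → p ← 0.966458 + 0.38·0.453767 = 1.138890
s=2.020000, p=1.138890: f=0.372721 → p ← 1.138890 + 0.38·0.372721 = 1.280524
p(2.4) ≈ 1.2805

1.2805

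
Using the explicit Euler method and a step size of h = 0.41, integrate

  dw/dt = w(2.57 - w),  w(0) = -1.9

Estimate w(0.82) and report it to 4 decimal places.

-22.9299

Euler: w_{n+1} = w_n + h·f(t_n, w_n).
t=0.000000, w=-1.900000: f=-8.493000 → w ← -1.900000 + 0.41·(-8.493000) = -5.382130
t=0.410000, w=-5.382130: f=-42.799397 → w ← -5.382130 + 0.41·(-42.799397) = -22.929883
w(0.82) ≈ -22.9299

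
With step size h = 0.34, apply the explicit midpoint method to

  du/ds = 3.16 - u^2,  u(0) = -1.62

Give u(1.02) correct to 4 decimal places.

0.3731

Midpoint: k1 = f(s_n, u_n); k2 = f(s_n + h/2, u_n + (h/2)·k1); u_{n+1} = u_n + h·k2.
s=0.000000, u=-1.620000:
  k1 = f(0.000000, -1.620000) = 0.535600
  k2 = f(0.170000, -1.528948) = 0.822318
  u ← -1.620000 + 0.34·0.822318 = -1.340412
s=0.340000, u=-1.340412:
  k1 = f(0.340000, -1.340412) = 1.363296
  k2 = f(0.510000, -1.108652) = 1.930892
  u ← -1.340412 + 0.34·1.930892 = -0.683909
s=0.680000, u=-0.683909:
  k1 = f(0.680000, -0.683909) = 2.692269
  k2 = f(0.850000, -0.226223) = 3.108823
  u ← -0.683909 + 0.34·3.108823 = 0.373091
u(1.02) ≈ 0.3731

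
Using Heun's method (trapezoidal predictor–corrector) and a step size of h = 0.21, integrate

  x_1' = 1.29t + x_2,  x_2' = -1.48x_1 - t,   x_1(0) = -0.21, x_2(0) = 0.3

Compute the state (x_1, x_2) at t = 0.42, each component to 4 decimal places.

0.0427, 0.2823

Heun on (x_1,x_2): k1 = f(t_n, state_n); k2 = f(t_n + h, state_n + h·k1); state_{n+1} = state_n + (h/2)·(k1 + k2).
0.000000: (-0.210000, 0.300000)
  k1 = (0.300000, 0.310800)
  predictor → (-0.147000, 0.365268)
  k2 = (0.636168, 0.007560)
  → (-0.111702, 0.333428)
0.210000: (-0.111702, 0.333428)
  k1 = (0.604328, -0.044681)
  predictor → (0.015206, 0.324045)
  k2 = (0.865845, -0.442506)
  → (0.042666, 0.282273)
(x_1(0.42), x_2(0.42)) ≈ (0.0427, 0.2823)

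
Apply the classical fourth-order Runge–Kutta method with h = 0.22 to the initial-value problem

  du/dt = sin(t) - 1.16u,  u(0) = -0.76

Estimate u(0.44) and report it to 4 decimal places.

-0.3754

RK4: k1 = f(t_n, u_n); k2 = f(t_n + h/2, u_n + (h/2)·k1); k3 = f(t_n + h/2, u_n + (h/2)·k2); k4 = f(t_n + h, u_n + h·k3); u_{n+1} = u_n + (h/6)·(k1 + 2k2 + 2k3 + k4).
t=0.000000, u=-0.760000:
  k1 = f(0.000000, -0.760000) = 0.881600
  k2 = f(0.110000, -0.663024) = 0.878886
  k3 = f(0.110000, -0.663323) = 0.879232
  k4 = f(0.220000, -0.566569) = 0.875450
  u ← -0.760000 + (0.22/6)·(k1 + 2k2 + 2k3 + k4) = -0.566646
t=0.220000, u=-0.566646:
  k1 = f(0.220000, -0.566646) = 0.875539
  k2 = f(0.330000, -0.470337) = 0.869634
  k3 = f(0.330000, -0.470986) = 0.870387
  k4 = f(0.440000, -0.375161) = 0.861126
  u ← -0.566646 + (0.22/6)·(k1 + 2k2 + 2k3 + k4) = -0.375367
u(0.44) ≈ -0.3754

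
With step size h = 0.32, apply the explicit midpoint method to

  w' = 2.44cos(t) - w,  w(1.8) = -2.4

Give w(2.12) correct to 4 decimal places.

-2.0228

Midpoint: k1 = f(t_n, w_n); k2 = f(t_n + h/2, w_n + (h/2)·k1); w_{n+1} = w_n + h·k2.
t=1.800000, w=-2.400000:
  k1 = f(1.800000, -2.400000) = 1.845627
  k2 = f(1.960000, -2.104700) = 1.178837
  w ← -2.400000 + 0.32·1.178837 = -2.022772
w(2.12) ≈ -2.0228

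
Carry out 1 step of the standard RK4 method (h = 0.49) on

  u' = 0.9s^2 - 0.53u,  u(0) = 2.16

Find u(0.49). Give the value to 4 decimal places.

1.6991

RK4: k1 = f(s_n, u_n); k2 = f(s_n + h/2, u_n + (h/2)·k1); k3 = f(s_n + h/2, u_n + (h/2)·k2); k4 = f(s_n + h, u_n + h·k3); u_{n+1} = u_n + (h/6)·(k1 + 2k2 + 2k3 + k4).
s=0.000000, u=2.160000:
  k1 = f(0.000000, 2.160000) = -1.144800
  k2 = f(0.245000, 1.879524) = -0.942125
  k3 = f(0.245000, 1.929179) = -0.968443
  k4 = f(0.490000, 1.685463) = -0.677205
  u ← 2.160000 + (0.49/6)·(k1 + 2k2 + 2k3 + k4) = 1.699143
u(0.49) ≈ 1.6991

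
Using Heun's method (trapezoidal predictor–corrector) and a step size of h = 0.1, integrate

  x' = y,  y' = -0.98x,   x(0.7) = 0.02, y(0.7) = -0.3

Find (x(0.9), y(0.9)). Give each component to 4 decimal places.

-0.0401, -0.2980

Heun on (x,y): k1 = f(s_n, state_n); k2 = f(s_n + h, state_n + h·k1); state_{n+1} = state_n + (h/2)·(k1 + k2).
0.700000: (0.020000, -0.300000)
  k1 = (-0.300000, -0.019600)
  predictor → (-0.010000, -0.301960)
  k2 = (-0.301960, 0.009800)
  → (-0.010098, -0.300490)
0.800000: (-0.010098, -0.300490)
  k1 = (-0.300490, 0.009896)
  predictor → (-0.040147, -0.299500)
  k2 = (-0.299500, 0.039344)
  → (-0.040098, -0.298028)
(x(0.9), y(0.9)) ≈ (-0.0401, -0.2980)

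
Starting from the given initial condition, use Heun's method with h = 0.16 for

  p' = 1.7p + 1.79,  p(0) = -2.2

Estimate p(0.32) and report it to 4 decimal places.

-3.0184

Heun: k1 = f(s_n, p_n); k2 = f(s_n + h, p_n + h·k1); p_{n+1} = p_n + (h/2)·(k1 + k2).
s=0.000000, p=-2.200000:
  k1 = f(0.000000, -2.200000) = -1.950000
  k2 = f(0.160000, -2.512000) = -2.480400
  p ← -2.200000 + (0.16/2)·(-1.950000 + (-2.480400)) = -2.554432
s=0.160000, p=-2.554432:
  k1 = f(0.160000, -2.554432) = -2.552534
  k2 = f(0.320000, -2.962838) = -3.246824
  p ← -2.554432 + (0.16/2)·(-2.552534 + (-3.246824)) = -3.018381
p(0.32) ≈ -3.0184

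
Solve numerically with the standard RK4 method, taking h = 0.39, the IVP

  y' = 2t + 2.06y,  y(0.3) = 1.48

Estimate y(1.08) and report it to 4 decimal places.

RK4: k1 = f(t_n, y_n); k2 = f(t_n + h/2, y_n + (h/2)·k1); k3 = f(t_n + h/2, y_n + (h/2)·k2); k4 = f(t_n + h, y_n + h·k3); y_{n+1} = y_n + (h/6)·(k1 + 2k2 + 2k3 + k4).
t=0.300000, y=1.480000:
  k1 = f(0.300000, 1.480000) = 3.648800
  k2 = f(0.495000, 2.191516) = 5.504523
  k3 = f(0.495000, 2.553382) = 6.249967
  k4 = f(0.690000, 3.917487) = 9.450023
  y ← 1.480000 + (0.39/6)·(k1 + 2k2 + 2k3 + k4) = 3.859507
t=0.690000, y=3.859507:
  k1 = f(0.690000, 3.859507) = 9.330585
  k2 = f(0.885000, 5.678971) = 13.468681
  k3 = f(0.885000, 6.485900) = 15.130954
  k4 = f(1.080000, 9.760579) = 22.266793
  y ← 3.859507 + (0.39/6)·(k1 + 2k2 + 2k3 + k4) = 9.631289
y(1.08) ≈ 9.6313

9.6313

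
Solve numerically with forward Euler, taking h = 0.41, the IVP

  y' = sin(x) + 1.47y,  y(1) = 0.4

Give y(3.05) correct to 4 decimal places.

Euler: y_{n+1} = y_n + h·f(x_n, y_n).
x=1.000000, y=0.400000: f=1.429471 → y ← 0.400000 + 0.41·1.429471 = 0.986083
x=1.410000, y=0.986083: f=2.436642 → y ← 0.986083 + 0.41·2.436642 = 1.985106
x=1.820000, y=1.985106: f=3.887216 → y ← 1.985106 + 0.41·3.887216 = 3.578865
x=2.230000, y=3.578865: f=6.051412 → y ← 3.578865 + 0.41·6.051412 = 6.059944
x=2.640000, y=6.059944: f=9.388940 → y ← 6.059944 + 0.41·9.388940 = 9.909409
y(3.05) ≈ 9.9094

9.9094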